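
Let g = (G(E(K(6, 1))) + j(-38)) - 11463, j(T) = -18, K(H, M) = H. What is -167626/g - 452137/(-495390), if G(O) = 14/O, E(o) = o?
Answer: 4726616467/304629465 ≈ 15.516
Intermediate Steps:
g = -34436/3 (g = (14/6 - 18) - 11463 = (14*(1/6) - 18) - 11463 = (7/3 - 18) - 11463 = -47/3 - 11463 = -34436/3 ≈ -11479.)
-167626/g - 452137/(-495390) = -167626/(-34436/3) - 452137/(-495390) = -167626*(-3/34436) - 452137*(-1/495390) = 251439/17218 + 64591/70770 = 4726616467/304629465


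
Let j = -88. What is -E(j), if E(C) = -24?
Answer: 24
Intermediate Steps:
-E(j) = -1*(-24) = 24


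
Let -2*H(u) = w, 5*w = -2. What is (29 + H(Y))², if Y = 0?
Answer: 21316/25 ≈ 852.64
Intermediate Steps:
w = -⅖ (w = (⅕)*(-2) = -⅖ ≈ -0.40000)
H(u) = ⅕ (H(u) = -½*(-⅖) = ⅕)
(29 + H(Y))² = (29 + ⅕)² = (146/5)² = 21316/25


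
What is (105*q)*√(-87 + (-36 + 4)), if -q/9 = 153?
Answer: -144585*I*√119 ≈ -1.5772e+6*I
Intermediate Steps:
q = -1377 (q = -9*153 = -1377)
(105*q)*√(-87 + (-36 + 4)) = (105*(-1377))*√(-87 + (-36 + 4)) = -144585*√(-87 - 32) = -144585*I*√119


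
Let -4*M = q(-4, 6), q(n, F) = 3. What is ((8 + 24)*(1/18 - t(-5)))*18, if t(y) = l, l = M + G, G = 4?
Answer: -1840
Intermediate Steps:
M = -3/4 (M = -1/4*3 = -3/4 ≈ -0.75000)
l = 13/4 (l = -3/4 + 4 = 13/4 ≈ 3.2500)
t(y) = 13/4
((8 + 24)*(1/18 - t(-5)))*18 = ((8 + 24)*(1/18 - 1*13/4))*18 = (32*(1/18 - 13/4))*18 = (32*(-115/36))*18 = -920/9*18 = -1840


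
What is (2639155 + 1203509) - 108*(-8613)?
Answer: 4772868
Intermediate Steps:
(2639155 + 1203509) - 108*(-8613) = 3842664 + 930204 = 4772868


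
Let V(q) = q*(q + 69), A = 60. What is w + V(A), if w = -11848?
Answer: -4108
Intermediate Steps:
V(q) = q*(69 + q)
w + V(A) = -11848 + 60*(69 + 60) = -11848 + 60*129 = -11848 + 7740 = -4108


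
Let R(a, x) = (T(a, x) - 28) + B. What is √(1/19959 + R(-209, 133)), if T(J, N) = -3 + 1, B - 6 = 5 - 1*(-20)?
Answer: 2*√99595410/19959 ≈ 1.0000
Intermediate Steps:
B = 31 (B = 6 + (5 - 1*(-20)) = 6 + (5 + 20) = 6 + 25 = 31)
T(J, N) = -2
R(a, x) = 1 (R(a, x) = (-2 - 28) + 31 = -30 + 31 = 1)
√(1/19959 + R(-209, 133)) = √(1/19959 + 1) = √(19960/19959) = 2*√99595410/19959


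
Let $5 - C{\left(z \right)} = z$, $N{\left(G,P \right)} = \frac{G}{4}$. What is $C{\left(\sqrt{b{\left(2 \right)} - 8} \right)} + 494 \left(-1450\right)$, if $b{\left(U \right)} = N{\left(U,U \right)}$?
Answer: $-716295 - \frac{i \sqrt{30}}{2} \approx -7.163 \cdot 10^{5} - 2.7386 i$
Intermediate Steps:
$N{\left(G,P \right)} = \frac{G}{4}$ ($N{\left(G,P \right)} = G \frac{1}{4} = \frac{G}{4}$)
$b{\left(U \right)} = \frac{U}{4}$
$C{\left(z \right)} = 5 - z$
$C{\left(\sqrt{b{\left(2 \right)} - 8} \right)} + 494 \left(-1450\right) = \left(5 - \sqrt{\frac{1}{4} \cdot 2 - 8}\right) + 494 \left(-1450\right) = \left(5 - \sqrt{\frac{1}{2} - 8}\right) - 716300 = \left(5 - \sqrt{- \frac{15}{2}}\right) - 716300 = \left(5 - \frac{i \sqrt{30}}{2}\right) - 716300 = -716295 - \frac{i \sqrt{30}}{2}$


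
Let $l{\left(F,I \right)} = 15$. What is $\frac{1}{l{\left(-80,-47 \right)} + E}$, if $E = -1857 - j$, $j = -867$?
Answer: $- \frac{1}{975} \approx -0.0010256$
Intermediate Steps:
$E = -990$ ($E = -1857 - -867 = -1857 + 867 = -990$)
$\frac{1}{l{\left(-80,-47 \right)} + E} = \frac{1}{15 - 990} = \frac{1}{-975} = - \frac{1}{975}$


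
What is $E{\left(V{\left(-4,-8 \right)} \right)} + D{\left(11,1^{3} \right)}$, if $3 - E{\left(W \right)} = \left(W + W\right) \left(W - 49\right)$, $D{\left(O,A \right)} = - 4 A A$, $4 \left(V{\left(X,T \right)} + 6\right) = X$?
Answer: $-785$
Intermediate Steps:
$V{\left(X,T \right)} = -6 + \frac{X}{4}$
$D{\left(O,A \right)} = - 4 A^{2}$
$E{\left(W \right)} = 3 - 2 W \left(-49 + W\right)$ ($E{\left(W \right)} = 3 - \left(W + W\right) \left(W - 49\right) = 3 - 2 W \left(-49 + W\right)$)
$E{\left(V{\left(-4,-8 \right)} \right)} + D{\left(11,1^{3} \right)} = \left(3 - 2 \left(-6 + \frac{1}{4} \left(-4\right)\right)^{2} + 98 \left(-6 + \frac{1}{4} \left(-4\right)\right)\right) - 4 \left(1^{3}\right)^{2} = \left(3 - 2 \left(-6 - 1\right)^{2} + 98 \left(-6 - 1\right)\right) - 4 \cdot 1^{2} = \left(3 - 2 \left(-7\right)^{2} + 98 \left(-7\right)\right) - 4 = \left(3 - 98 - 686\right) - 4 = -781 - 4 = -785$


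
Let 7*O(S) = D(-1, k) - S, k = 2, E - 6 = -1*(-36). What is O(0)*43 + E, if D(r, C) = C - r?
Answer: 423/7 ≈ 60.429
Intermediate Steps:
E = 42 (E = 6 - 1*(-36) = 6 + 36 = 42)
O(S) = 3/7 - S/7 (O(S) = ((2 - 1*(-1)) - S)/7 = ((2 + 1) - S)/7 = (3 - S)/7 = 3/7 - S/7)
O(0)*43 + E = (3/7 - 1/7*0)*43 + 42 = (3/7 + 0)*43 + 42 = (3/7)*43 + 42 = 129/7 + 42 = 423/7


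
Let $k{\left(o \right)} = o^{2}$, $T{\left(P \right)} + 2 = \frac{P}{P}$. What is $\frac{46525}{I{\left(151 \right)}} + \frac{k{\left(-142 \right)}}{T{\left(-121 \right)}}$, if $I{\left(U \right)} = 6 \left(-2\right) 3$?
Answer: $- \frac{772429}{36} \approx -21456.0$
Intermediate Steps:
$I{\left(U \right)} = -36$ ($I{\left(U \right)} = \left(-12\right) 3 = -36$)
$T{\left(P \right)} = -1$ ($T{\left(P \right)} = -2 + \frac{P}{P} = -2 + 1 = -1$)
$\frac{46525}{I{\left(151 \right)}} + \frac{k{\left(-142 \right)}}{T{\left(-121 \right)}} = \frac{46525}{-36} + \frac{\left(-142\right)^{2}}{-1} = 46525 \left(- \frac{1}{36}\right) + 20164 \left(-1\right) = - \frac{46525}{36} - 20164 = - \frac{772429}{36}$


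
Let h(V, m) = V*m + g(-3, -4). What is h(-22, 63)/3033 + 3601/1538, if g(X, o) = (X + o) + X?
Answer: 8774785/4664754 ≈ 1.8811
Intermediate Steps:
g(X, o) = o + 2*X
h(V, m) = -10 + V*m (h(V, m) = V*m + (-4 + 2*(-3)) = V*m + (-4 - 6) = V*m - 10 = -10 + V*m)
h(-22, 63)/3033 + 3601/1538 = (-10 - 22*63)/3033 + 3601/1538 = (-10 - 1386)*(1/3033) + 3601*(1/1538) = -1396*1/3033 + 3601/1538 = -1396/3033 + 3601/1538 = 8774785/4664754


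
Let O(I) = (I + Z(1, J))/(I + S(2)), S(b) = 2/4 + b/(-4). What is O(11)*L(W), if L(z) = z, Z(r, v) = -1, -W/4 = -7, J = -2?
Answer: 280/11 ≈ 25.455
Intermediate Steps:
W = 28 (W = -4*(-7) = 28)
S(b) = ½ - b/4 (S(b) = 2*(¼) + b*(-¼) = ½ - b/4)
O(I) = (-1 + I)/I (O(I) = (I - 1)/(I + (½ - ¼*2)) = (-1 + I)/(I + (½ - ½)) = (-1 + I)/(I + 0) = (-1 + I)/I)
O(11)*L(W) = ((-1 + 11)/11)*28 = ((1/11)*10)*28 = (10/11)*28 = 280/11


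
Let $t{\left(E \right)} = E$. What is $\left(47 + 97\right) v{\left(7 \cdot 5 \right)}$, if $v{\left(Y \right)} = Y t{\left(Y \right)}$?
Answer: $176400$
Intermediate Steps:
$v{\left(Y \right)} = Y^{2}$ ($v{\left(Y \right)} = Y Y = Y^{2}$)
$\left(47 + 97\right) v{\left(7 \cdot 5 \right)} = \left(47 + 97\right) \left(7 \cdot 5\right)^{2} = 144 \cdot 35^{2} = 144 \cdot 1225 = 176400$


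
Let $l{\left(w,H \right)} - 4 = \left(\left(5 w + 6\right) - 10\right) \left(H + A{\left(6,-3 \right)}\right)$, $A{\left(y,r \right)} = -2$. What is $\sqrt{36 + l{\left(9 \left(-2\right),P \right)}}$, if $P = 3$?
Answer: $3 i \sqrt{6} \approx 7.3485 i$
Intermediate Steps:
$l{\left(w,H \right)} = 4 + \left(-4 + 5 w\right) \left(-2 + H\right)$ ($l{\left(w,H \right)} = 4 + \left(\left(5 w + 6\right) - 10\right) \left(H - 2\right) = 4 + \left(\left(6 + 5 w\right) - 10\right) \left(-2 + H\right) = 4 + \left(-4 + 5 w\right) \left(-2 + H\right)$)
$\sqrt{36 + l{\left(9 \left(-2\right),P \right)}} = \sqrt{36 + \left(12 - 10 \cdot 9 \left(-2\right) - 12 + 5 \cdot 3 \cdot 9 \left(-2\right)\right)} = \sqrt{36 + \left(12 - -180 - 12 + 5 \cdot 3 \left(-18\right)\right)} = \sqrt{36 + \left(12 + 180 - 12 - 270\right)} = \sqrt{36 - 90} = \sqrt{-54} = 3 i \sqrt{6}$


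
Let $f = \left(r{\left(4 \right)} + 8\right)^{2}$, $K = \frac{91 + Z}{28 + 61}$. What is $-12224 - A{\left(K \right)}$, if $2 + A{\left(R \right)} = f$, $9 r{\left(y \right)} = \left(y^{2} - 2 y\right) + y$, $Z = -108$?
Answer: $- \frac{110782}{9} \approx -12309.0$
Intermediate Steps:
$r{\left(y \right)} = - \frac{y}{9} + \frac{y^{2}}{9}$ ($r{\left(y \right)} = \frac{\left(y^{2} - 2 y\right) + y}{9} = \frac{y^{2} - y}{9} = - \frac{y}{9} + \frac{y^{2}}{9}$)
$K = - \frac{17}{89}$ ($K = \frac{91 - 108}{28 + 61} = - \frac{17}{89} \approx -0.19101$)
$f = \frac{784}{9}$ ($f = \left(\frac{1}{9} \cdot 4 \left(-1 + 4\right) + 8\right)^{2} = \left(\frac{1}{9} \cdot 4 \cdot 3 + 8\right)^{2} = \left(\frac{4}{3} + 8\right)^{2} = \left(\frac{28}{3}\right)^{2} = \frac{784}{9} \approx 87.111$)
$A{\left(R \right)} = \frac{766}{9}$ ($A{\left(R \right)} = -2 + \frac{784}{9} = \frac{766}{9}$)
$-12224 - A{\left(K \right)} = -12224 - \frac{766}{9} = - \frac{110782}{9}$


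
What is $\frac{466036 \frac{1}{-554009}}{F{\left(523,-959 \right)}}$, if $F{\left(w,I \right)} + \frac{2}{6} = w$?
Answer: $- \frac{349527}{217171528} \approx -0.0016095$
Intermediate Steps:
$F{\left(w,I \right)} = - \frac{1}{3} + w$
$\frac{466036 \frac{1}{-554009}}{F{\left(523,-959 \right)}} = \frac{466036 \frac{1}{-554009}}{- \frac{1}{3} + 523} = \frac{466036 \left(- \frac{1}{554009}\right)}{\frac{1568}{3}} = \left(- \frac{466036}{554009}\right) \frac{3}{1568} = - \frac{349527}{217171528}$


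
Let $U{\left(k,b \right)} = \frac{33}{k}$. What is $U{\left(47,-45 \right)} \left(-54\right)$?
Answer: $- \frac{1782}{47} \approx -37.915$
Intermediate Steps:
$U{\left(47,-45 \right)} \left(-54\right) = \frac{33}{47} \left(-54\right) = - \frac{1782}{47}$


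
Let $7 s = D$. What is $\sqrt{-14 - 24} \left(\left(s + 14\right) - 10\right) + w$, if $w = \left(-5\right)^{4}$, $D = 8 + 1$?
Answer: $625 + \frac{37 i \sqrt{38}}{7} \approx 625.0 + 32.583 i$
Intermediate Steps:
$D = 9$
$s = \frac{9}{7}$ ($s = \frac{1}{7} \cdot 9 = \frac{9}{7} \approx 1.2857$)
$w = 625$
$\sqrt{-14 - 24} \left(\left(s + 14\right) - 10\right) + w = \sqrt{-14 - 24} \left(\left(\frac{9}{7} + 14\right) - 10\right) + 625 = \sqrt{-38} \left(\frac{107}{7} - 10\right) + 625 = i \sqrt{38} \cdot \frac{37}{7} + 625 = \frac{37 i \sqrt{38}}{7} + 625 = 625 + \frac{37 i \sqrt{38}}{7}$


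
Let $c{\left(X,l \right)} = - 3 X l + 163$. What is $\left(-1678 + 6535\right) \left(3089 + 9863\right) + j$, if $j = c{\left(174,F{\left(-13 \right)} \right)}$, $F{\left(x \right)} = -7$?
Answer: $62911681$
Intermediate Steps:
$c{\left(X,l \right)} = 163 - 3 X l$ ($c{\left(X,l \right)} = - 3 X l + 163 = 163 - 3 X l$)
$j = 3817$ ($j = 163 - 522 \left(-7\right) = 163 + 3654 = 3817$)
$\left(-1678 + 6535\right) \left(3089 + 9863\right) + j = \left(-1678 + 6535\right) \left(3089 + 9863\right) + 3817 = 4857 \cdot 12952 + 3817 = 62907864 + 3817 = 62911681$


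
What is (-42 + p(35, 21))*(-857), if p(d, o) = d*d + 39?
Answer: -1047254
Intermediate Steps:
p(d, o) = 39 + d² (p(d, o) = d² + 39 = 39 + d²)
(-42 + p(35, 21))*(-857) = (-42 + (39 + 35²))*(-857) = (-42 + (39 + 1225))*(-857) = (-42 + 1264)*(-857) = 1222*(-857) = -1047254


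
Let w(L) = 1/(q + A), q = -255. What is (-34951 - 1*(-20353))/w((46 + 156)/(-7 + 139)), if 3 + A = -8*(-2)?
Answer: 3532716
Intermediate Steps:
A = 13 (A = -3 - 8*(-2) = -3 + 16 = 13)
w(L) = -1/242 (w(L) = 1/(-255 + 13) = 1/(-242) = -1/242)
(-34951 - 1*(-20353))/w((46 + 156)/(-7 + 139)) = (-34951 - 1*(-20353))/(-1/242) = (-34951 + 20353)*(-242) = -14598*(-242) = 3532716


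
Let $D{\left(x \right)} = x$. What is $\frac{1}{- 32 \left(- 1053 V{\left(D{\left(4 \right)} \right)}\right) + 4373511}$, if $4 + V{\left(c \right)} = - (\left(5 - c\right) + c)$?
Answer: $\frac{1}{4070247} \approx 2.4569 \cdot 10^{-7}$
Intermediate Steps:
$V{\left(c \right)} = -9$ ($V{\left(c \right)} = -4 - \left(\left(5 - c\right) + c\right) = -4 - 5 = -9$)
$\frac{1}{- 32 \left(- 1053 V{\left(D{\left(4 \right)} \right)}\right) + 4373511} = \frac{1}{- 32 \left(\left(-1053\right) \left(-9\right)\right) + 4373511} = \frac{1}{\left(-32\right) 9477 + 4373511} = \frac{1}{-303264 + 4373511} = \frac{1}{4070247}$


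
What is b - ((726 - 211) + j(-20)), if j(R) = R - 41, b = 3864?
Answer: 3410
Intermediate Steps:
j(R) = -41 + R
b - ((726 - 211) + j(-20)) = 3864 - ((726 - 211) + (-41 - 20)) = 3864 - (515 - 61) = 3864 - 1*454 = 3864 - 454 = 3410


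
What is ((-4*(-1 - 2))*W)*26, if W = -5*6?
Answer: -9360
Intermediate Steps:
W = -30
((-4*(-1 - 2))*W)*26 = (-4*(-1 - 2)*(-30))*26 = (-4*(-3)*(-30))*26 = (12*(-30))*26 = -360*26 = -9360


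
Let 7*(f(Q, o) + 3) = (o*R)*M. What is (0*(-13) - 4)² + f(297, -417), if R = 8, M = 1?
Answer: -3245/7 ≈ -463.57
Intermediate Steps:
f(Q, o) = -3 + 8*o/7 (f(Q, o) = -3 + ((o*8)*1)/7 = -3 + ((8*o)*1)/7 = -3 + (8*o)/7 = -3 + 8*o/7)
(0*(-13) - 4)² + f(297, -417) = (0*(-13) - 4)² + (-3 + (8/7)*(-417)) = (0 - 4)² + (-3 - 3336/7) = (-4)² - 3357/7 = 16 - 3357/7 = -3245/7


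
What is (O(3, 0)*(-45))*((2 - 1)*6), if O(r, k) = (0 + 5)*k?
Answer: 0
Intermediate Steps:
O(r, k) = 5*k
(O(3, 0)*(-45))*((2 - 1)*6) = ((5*0)*(-45))*((2 - 1)*6) = (0*(-45))*(1*6) = 0*6 = 0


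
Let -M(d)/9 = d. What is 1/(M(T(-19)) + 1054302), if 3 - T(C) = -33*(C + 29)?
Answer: 1/1051305 ≈ 9.5120e-7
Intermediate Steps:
T(C) = 960 + 33*C (T(C) = 3 - (-33)*(C + 29) = 3 - (-33)*(29 + C) = 3 - (-957 - 33*C) = 3 + (957 + 33*C) = 960 + 33*C)
M(d) = -9*d
1/(M(T(-19)) + 1054302) = 1/(-9*(960 + 33*(-19)) + 1054302) = 1/(-9*(960 - 627) + 1054302) = 1/(-9*333 + 1054302) = 1/(-2997 + 1054302) = 1/1051305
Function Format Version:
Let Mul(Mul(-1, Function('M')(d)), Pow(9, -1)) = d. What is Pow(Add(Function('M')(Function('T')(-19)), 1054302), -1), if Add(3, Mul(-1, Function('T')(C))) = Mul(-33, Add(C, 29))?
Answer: Rational(1, 1051305) ≈ 9.5120e-7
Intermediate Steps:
Function('T')(C) = Add(960, Mul(33, C)) (Function('T')(C) = Add(3, Mul(-1, Mul(-33, Add(C, 29)))) = Add(3, Mul(-1, Mul(-33, Add(29, C)))) = Add(3, Mul(-1, Add(-957, Mul(-33, C)))) = Add(3, Add(957, Mul(33, C))) = Add(960, Mul(33, C)))
Function('M')(d) = Mul(-9, d)
Pow(Add(Function('M')(Function('T')(-19)), 1054302), -1) = Pow(Add(Mul(-9, Add(960, Mul(33, -19))), 1054302), -1) = Pow(Add(Mul(-9, Add(960, -627)), 1054302), -1) = Pow(Add(Mul(-9, 333), 1054302), -1) = Pow(Add(-2997, 1054302), -1) = Pow(1051305, -1) = Rational(1, 1051305)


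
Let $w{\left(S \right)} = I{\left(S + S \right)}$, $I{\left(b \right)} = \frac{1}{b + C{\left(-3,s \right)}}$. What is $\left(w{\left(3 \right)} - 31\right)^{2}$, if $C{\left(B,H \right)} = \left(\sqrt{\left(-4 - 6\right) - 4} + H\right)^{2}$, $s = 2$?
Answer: $\frac{- 199639 i + 31000 \sqrt{14}}{16 \left(- 13 i + 2 \sqrt{14}\right)} \approx 962.03 + 3.8685 i$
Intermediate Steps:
$C{\left(B,H \right)} = \left(H + i \sqrt{14}\right)^{2}$ ($C{\left(B,H \right)} = \left(\sqrt{\left(-4 - 6\right) - 4} + H\right)^{2} = \left(\sqrt{-10 - 4} + H\right)^{2} = \left(\sqrt{-14} + H\right)^{2} = \left(i \sqrt{14} + H\right)^{2} = \left(H + i \sqrt{14}\right)^{2}$)
$I{\left(b \right)} = \frac{1}{b + \left(2 + i \sqrt{14}\right)^{2}}$
$w{\left(S \right)} = \frac{1}{\left(2 + i \sqrt{14}\right)^{2} + 2 S}$ ($w{\left(S \right)} = \frac{1}{\left(S + S\right) + \left(2 + i \sqrt{14}\right)^{2}} = \frac{1}{2 S + \left(2 + i \sqrt{14}\right)^{2}} = \frac{1}{\left(2 + i \sqrt{14}\right)^{2} + 2 S}$)
$\left(w{\left(3 \right)} - 31\right)^{2} = \left(\frac{1}{\left(2 + i \sqrt{14}\right)^{2} + 2 \cdot 3} - 31\right)^{2} = \left(\frac{1}{\left(2 + i \sqrt{14}\right)^{2} + 6} - 31\right)^{2} = \left(\frac{1}{6 + \left(2 + i \sqrt{14}\right)^{2}} - 31\right)^{2} = \left(-31 + \frac{1}{6 + \left(2 + i \sqrt{14}\right)^{2}}\right)^{2}$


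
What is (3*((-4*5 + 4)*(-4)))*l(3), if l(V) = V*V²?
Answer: 5184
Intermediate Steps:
l(V) = V³
(3*((-4*5 + 4)*(-4)))*l(3) = (3*((-4*5 + 4)*(-4)))*3³ = (3*((-20 + 4)*(-4)))*27 = (3*(-16*(-4)))*27 = (3*64)*27 = 192*27 = 5184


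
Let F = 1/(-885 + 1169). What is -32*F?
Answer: -8/71 ≈ -0.11268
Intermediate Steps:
F = 1/284 ≈ 0.0035211
-32*F = -32*1/284 = -8/71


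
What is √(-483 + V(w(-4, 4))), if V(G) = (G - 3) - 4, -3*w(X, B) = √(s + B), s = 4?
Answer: √(-4410 - 6*√2)/3 ≈ 22.157*I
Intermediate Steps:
w(X, B) = -√(4 + B)/3
V(G) = -7 + G (V(G) = (-3 + G) - 4 = -7 + G)
√(-483 + V(w(-4, 4))) = √(-483 + (-7 - √(4 + 4)/3)) = √(-483 + (-7 - 2*√2/3)) = √(-490 - 2*√2/3)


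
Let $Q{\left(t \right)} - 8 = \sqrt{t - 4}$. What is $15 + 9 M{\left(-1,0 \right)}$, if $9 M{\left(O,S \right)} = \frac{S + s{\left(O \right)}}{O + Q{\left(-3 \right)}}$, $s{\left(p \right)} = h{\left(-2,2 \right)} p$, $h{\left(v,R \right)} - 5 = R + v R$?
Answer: $\frac{117}{8} + \frac{3 i \sqrt{7}}{56} \approx 14.625 + 0.14174 i$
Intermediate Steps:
$h{\left(v,R \right)} = 5 + R + R v$ ($h{\left(v,R \right)} = 5 + \left(R + v R\right) = 5 + \left(R + R v\right) = 5 + R + R v$)
$Q{\left(t \right)} = 8 + \sqrt{-4 + t}$ ($Q{\left(t \right)} = 8 + \sqrt{t - 4} = 8 + \sqrt{-4 + t}$)
$s{\left(p \right)} = 3 p$ ($s{\left(p \right)} = \left(5 + 2 + 2 \left(-2\right)\right) p = \left(5 + 2 - 4\right) p = 3 p$)
$M{\left(O,S \right)} = \frac{S + 3 O}{9 \left(8 + O + i \sqrt{7}\right)}$ ($M{\left(O,S \right)} = \frac{\left(S + 3 O\right) \frac{1}{O + \left(8 + \sqrt{-4 - 3}\right)}}{9} = \frac{\left(S + 3 O\right) \frac{1}{O + \left(8 + \sqrt{-7}\right)}}{9} = \frac{\left(S + 3 O\right) \frac{1}{O + \left(8 + i \sqrt{7}\right)}}{9} = \frac{\left(S + 3 O\right) \frac{1}{8 + O + i \sqrt{7}}}{9} = \frac{\frac{1}{8 + O + i \sqrt{7}} \left(S + 3 O\right)}{9} = \frac{S + 3 O}{9 \left(8 + O + i \sqrt{7}\right)}$)
$15 + 9 M{\left(-1,0 \right)} = 15 + 9 \frac{\frac{1}{3} \left(-1\right) + \frac{1}{9} \cdot 0}{8 - 1 + i \sqrt{7}} = 15 + 9 \frac{- \frac{1}{3} + 0}{7 + i \sqrt{7}} = 15 + 9 \frac{1}{7 + i \sqrt{7}} \left(- \frac{1}{3}\right) = 15 + 9 \left(- \frac{1}{3 \left(7 + i \sqrt{7}\right)}\right) = 15 - \frac{3}{7 + i \sqrt{7}}$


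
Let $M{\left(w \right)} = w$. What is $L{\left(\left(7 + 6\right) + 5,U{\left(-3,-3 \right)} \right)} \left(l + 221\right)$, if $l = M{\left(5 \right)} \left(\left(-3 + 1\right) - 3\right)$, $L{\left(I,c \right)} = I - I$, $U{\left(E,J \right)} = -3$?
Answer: $0$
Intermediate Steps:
$L{\left(I,c \right)} = 0$
$l = -25$ ($l = 5 \left(\left(-3 + 1\right) - 3\right) = 5 \left(-2 - 3\right) = 5 \left(-5\right) = -25$)
$L{\left(\left(7 + 6\right) + 5,U{\left(-3,-3 \right)} \right)} \left(l + 221\right) = 0 \left(-25 + 221\right) = 0 \cdot 196 = 0$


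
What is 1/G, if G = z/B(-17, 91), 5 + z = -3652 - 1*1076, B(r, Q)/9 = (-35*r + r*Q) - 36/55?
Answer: 471564/260315 ≈ 1.8115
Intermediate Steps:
B(r, Q) = -324/55 - 315*r + 9*Q*r (B(r, Q) = 9*((-35*r + r*Q) - 36/55) = 9*((-35*r + Q*r) - 36*1/55) = 9*((-35*r + Q*r) - 36/55) = 9*(-36/55 - 35*r + Q*r) = -324/55 - 315*r + 9*Q*r)
z = -4733 (z = -5 + (-3652 - 1*1076) = -5 + (-3652 - 1076) = -5 - 4728 = -4733)
G = 260315/471564 (G = -4733/(-324/55 - 315*(-17) + 9*91*(-17)) = -4733/(-324/55 + 5355 - 13923) = -4733/(-471564/55) = -4733*(-55/471564) = 260315/471564 ≈ 0.55202)
1/G = 1/(260315/471564) = 471564/260315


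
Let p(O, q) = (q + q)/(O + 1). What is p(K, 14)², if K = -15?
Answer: 4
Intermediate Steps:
p(O, q) = 2*q/(1 + O) (p(O, q) = (2*q)/(1 + O) = 2*q/(1 + O))
p(K, 14)² = (2*14/(1 - 15))² = (2*14/(-14))² = (2*14*(-1/14))² = (-2)² = 4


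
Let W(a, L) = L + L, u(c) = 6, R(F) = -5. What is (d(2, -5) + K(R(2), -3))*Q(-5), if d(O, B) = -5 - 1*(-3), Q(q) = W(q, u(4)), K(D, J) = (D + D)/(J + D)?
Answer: -9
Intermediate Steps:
K(D, J) = 2*D/(D + J) (K(D, J) = (2*D)/(D + J) = 2*D/(D + J))
W(a, L) = 2*L
Q(q) = 12 (Q(q) = 2*6 = 12)
d(O, B) = -2 (d(O, B) = -5 + 3 = -2)
(d(2, -5) + K(R(2), -3))*Q(-5) = (-2 + 2*(-5)/(-5 - 3))*12 = (-2 + 2*(-5)/(-8))*12 = (-2 + 2*(-5)*(-⅛))*12 = (-2 + 5/4)*12 = -¾*12 = -9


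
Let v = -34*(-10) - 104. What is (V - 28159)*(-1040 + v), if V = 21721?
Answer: 5176152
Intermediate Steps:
v = 236 (v = 340 - 104 = 236)
(V - 28159)*(-1040 + v) = (21721 - 28159)*(-1040 + 236) = -6438*(-804) = 5176152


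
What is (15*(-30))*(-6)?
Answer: 2700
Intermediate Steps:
(15*(-30))*(-6) = -450*(-6) = 2700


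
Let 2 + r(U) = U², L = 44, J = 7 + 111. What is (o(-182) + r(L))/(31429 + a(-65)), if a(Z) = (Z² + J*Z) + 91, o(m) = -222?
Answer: 1712/28075 ≈ 0.060980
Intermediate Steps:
J = 118
a(Z) = 91 + Z² + 118*Z (a(Z) = (Z² + 118*Z) + 91 = 91 + Z² + 118*Z)
r(U) = -2 + U²
(o(-182) + r(L))/(31429 + a(-65)) = (-222 + (-2 + 44²))/(31429 + (91 + (-65)² + 118*(-65))) = (-222 + (-2 + 1936))/(31429 + (91 + 4225 - 7670)) = (-222 + 1934)/(31429 - 3354) = 1712/28075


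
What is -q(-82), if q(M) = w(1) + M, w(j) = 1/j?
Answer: 81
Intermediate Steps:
q(M) = 1 + M (q(M) = 1/1 + M = 1 + M)
-q(-82) = -(1 - 82) = -1*(-81) = 81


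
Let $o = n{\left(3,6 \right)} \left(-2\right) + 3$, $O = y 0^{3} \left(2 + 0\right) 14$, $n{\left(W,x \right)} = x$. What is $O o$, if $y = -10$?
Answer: $0$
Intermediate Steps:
$O = 0$ ($O = - 10 \cdot 0^{3} \left(2 + 0\right) 14 = - 10 \cdot 0 \cdot 2 \cdot 14 = \left(-10\right) 0 \cdot 14 = 0 \cdot 14 = 0$)
$o = -9$ ($o = 6 \left(-2\right) + 3 = -12 + 3 = -9$)
$O o = 0 \left(-9\right) = 0$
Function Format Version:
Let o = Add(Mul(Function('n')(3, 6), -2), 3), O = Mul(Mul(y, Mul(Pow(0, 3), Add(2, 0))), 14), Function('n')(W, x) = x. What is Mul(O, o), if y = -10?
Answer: 0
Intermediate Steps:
O = 0 (O = Mul(Mul(-10, Mul(Pow(0, 3), Add(2, 0))), 14) = Mul(Mul(-10, Mul(0, 2)), 14) = Mul(Mul(-10, 0), 14) = Mul(0, 14) = 0)
o = -9 (o = Add(Mul(6, -2), 3) = Add(-12, 3) = -9)
Mul(O, o) = Mul(0, -9) = 0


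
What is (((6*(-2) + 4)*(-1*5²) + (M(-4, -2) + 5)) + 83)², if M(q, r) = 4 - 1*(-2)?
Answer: 86436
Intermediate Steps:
M(q, r) = 6 (M(q, r) = 4 + 2 = 6)
(((6*(-2) + 4)*(-1*5²) + (M(-4, -2) + 5)) + 83)² = (((6*(-2) + 4)*(-1*5²) + (6 + 5)) + 83)² = (((-12 + 4)*(-1*25) + 11) + 83)² = ((-8*(-25) + 11) + 83)² = ((200 + 11) + 83)² = (211 + 83)² = 294² = 86436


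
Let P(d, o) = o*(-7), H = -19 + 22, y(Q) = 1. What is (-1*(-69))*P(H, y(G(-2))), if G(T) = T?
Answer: -483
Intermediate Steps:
H = 3
P(d, o) = -7*o
(-1*(-69))*P(H, y(G(-2))) = (-1*(-69))*(-7*1) = 69*(-7) = -483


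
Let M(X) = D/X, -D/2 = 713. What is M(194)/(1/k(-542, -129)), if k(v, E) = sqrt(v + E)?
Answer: -713*I*sqrt(671)/97 ≈ -190.41*I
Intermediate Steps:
D = -1426 (D = -2*713 = -1426)
k(v, E) = sqrt(E + v)
M(X) = -1426/X
M(194)/(1/k(-542, -129)) = (-1426/194)/(1/(sqrt(-129 - 542))) = (-1426*1/194)/(1/(sqrt(-671))) = -713*I*sqrt(671)/97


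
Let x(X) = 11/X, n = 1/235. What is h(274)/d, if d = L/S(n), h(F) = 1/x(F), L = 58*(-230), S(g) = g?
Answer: -137/17241950 ≈ -7.9457e-6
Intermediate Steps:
n = 1/235 ≈ 0.0042553
L = -13340
h(F) = F/11 (h(F) = 1/(11/F) = F/11)
d = -3134900 (d = -13340/1/235 = -13340*235 = -3134900)
h(274)/d = ((1/11)*274)/(-3134900) = (274/11)*(-1/3134900) = -137/17241950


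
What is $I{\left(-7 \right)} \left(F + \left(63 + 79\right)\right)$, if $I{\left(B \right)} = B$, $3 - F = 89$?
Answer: $-392$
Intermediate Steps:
$F = -86$ ($F = 3 - 89 = -86$)
$I{\left(-7 \right)} \left(F + \left(63 + 79\right)\right) = - 7 \left(-86 + \left(63 + 79\right)\right) = - 7 \left(-86 + 142\right) = \left(-7\right) 56 = -392$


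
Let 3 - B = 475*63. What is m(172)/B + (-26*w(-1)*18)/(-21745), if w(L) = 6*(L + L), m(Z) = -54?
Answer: -27811287/108442315 ≈ -0.25646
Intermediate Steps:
B = -29922 (B = 3 - 475*63 = 3 - 1*29925 = 3 - 29925 = -29922)
w(L) = 12*L (w(L) = 6*(2*L) = 12*L)
m(172)/B + (-26*w(-1)*18)/(-21745) = -54/(-29922) + (-312*(-1)*18)/(-21745) = -54*(-1/29922) + (-26*(-12)*18)*(-1/21745) = 9/4987 + (312*18)*(-1/21745) = 9/4987 + 5616*(-1/21745) = 9/4987 - 5616/21745 = -27811287/108442315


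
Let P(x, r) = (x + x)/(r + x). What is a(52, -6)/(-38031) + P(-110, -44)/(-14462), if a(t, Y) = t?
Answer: -403177/275002161 ≈ -0.0014661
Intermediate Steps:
P(x, r) = 2*x/(r + x) (P(x, r) = (2*x)/(r + x) = 2*x/(r + x))
a(52, -6)/(-38031) + P(-110, -44)/(-14462) = 52/(-38031) + (2*(-110)/(-44 - 110))/(-14462) = 52*(-1/38031) + (2*(-110)/(-154))*(-1/14462) = -52/38031 + (2*(-110)*(-1/154))*(-1/14462) = -52/38031 + (10/7)*(-1/14462) = -52/38031 - 5/50617 = -403177/275002161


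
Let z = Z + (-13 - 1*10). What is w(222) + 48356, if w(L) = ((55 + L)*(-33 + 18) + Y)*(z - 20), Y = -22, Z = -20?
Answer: 311507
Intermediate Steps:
z = -43 (z = -20 + (-13 - 1*10) = -20 + (-13 - 10) = -20 - 23 = -43)
w(L) = 53361 + 945*L (w(L) = ((55 + L)*(-33 + 18) - 22)*(-43 - 20) = ((55 + L)*(-15) - 22)*(-63) = ((-825 - 15*L) - 22)*(-63) = (-847 - 15*L)*(-63) = 53361 + 945*L)
w(222) + 48356 = (53361 + 945*222) + 48356 = (53361 + 209790) + 48356 = 263151 + 48356 = 311507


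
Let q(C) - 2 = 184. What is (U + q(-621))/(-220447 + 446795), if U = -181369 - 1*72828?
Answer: -254011/226348 ≈ -1.1222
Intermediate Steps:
q(C) = 186 (q(C) = 2 + 184 = 186)
U = -254197 (U = -181369 - 72828 = -254197)
(U + q(-621))/(-220447 + 446795) = (-254197 + 186)/(-220447 + 446795) = -254011/226348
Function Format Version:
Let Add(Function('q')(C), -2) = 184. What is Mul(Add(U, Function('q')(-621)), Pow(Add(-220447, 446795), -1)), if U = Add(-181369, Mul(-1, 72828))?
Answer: Rational(-254011, 226348) ≈ -1.1222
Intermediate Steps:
Function('q')(C) = 186 (Function('q')(C) = Add(2, 184) = 186)
U = -254197 (U = Add(-181369, -72828) = -254197)
Mul(Add(U, Function('q')(-621)), Pow(Add(-220447, 446795), -1)) = Mul(Add(-254197, 186), Pow(Add(-220447, 446795), -1)) = Mul(-254011, Pow(226348, -1)) = Mul(-254011, Rational(1, 226348)) = Rational(-254011, 226348)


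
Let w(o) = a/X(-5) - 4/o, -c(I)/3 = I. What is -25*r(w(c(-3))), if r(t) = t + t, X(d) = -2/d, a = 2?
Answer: -2050/9 ≈ -227.78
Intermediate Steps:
c(I) = -3*I
w(o) = 5 - 4/o (w(o) = 2/((-2/(-5))) - 4/o = 2/((-2*(-1/5))) - 4/o = 2/(2/5) - 4/o = 2*(5/2) - 4/o = 5 - 4/o)
r(t) = 2*t
-25*r(w(c(-3))) = -50*(5 - 4/((-3*(-3)))) = -50*(5 - 4/9) = -50*41/9 = -25*82/9 = -2050/9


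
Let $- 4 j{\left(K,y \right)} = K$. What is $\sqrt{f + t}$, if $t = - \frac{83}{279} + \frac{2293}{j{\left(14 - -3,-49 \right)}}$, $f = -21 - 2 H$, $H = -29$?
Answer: $\frac{2 i \sqrt{314211629}}{1581} \approx 22.424 i$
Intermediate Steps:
$j{\left(K,y \right)} = - \frac{K}{4}$
$f = 37$ ($f = -21 - -58 = -21 + 58 = 37$)
$t = - \frac{2560399}{4743}$ ($t = - \frac{83}{279} + \frac{2293}{\left(- \frac{1}{4}\right) \left(14 - -3\right)} = \left(-83\right) \frac{1}{279} + \frac{2293}{\left(- \frac{1}{4}\right) \left(14 + 3\right)} = - \frac{83}{279} + \frac{2293}{\left(- \frac{1}{4}\right) 17} = - \frac{83}{279} + \frac{2293}{- \frac{17}{4}} = - \frac{83}{279} + 2293 \left(- \frac{4}{17}\right) = - \frac{83}{279} - \frac{9172}{17} = - \frac{2560399}{4743} \approx -539.83$)
$\sqrt{f + t} = \sqrt{37 - \frac{2560399}{4743}} = \sqrt{- \frac{2384908}{4743}} = \frac{2 i \sqrt{314211629}}{1581}$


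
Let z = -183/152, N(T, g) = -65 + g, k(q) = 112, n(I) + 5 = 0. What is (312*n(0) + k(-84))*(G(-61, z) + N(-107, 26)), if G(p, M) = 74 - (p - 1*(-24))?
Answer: -104256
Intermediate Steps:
n(I) = -5 (n(I) = -5 + 0 = -5)
z = -183/152 (z = -183*1/152 = -183/152 ≈ -1.2039)
G(p, M) = 50 - p (G(p, M) = 74 - (p + 24) = 74 - (24 + p) = 74 + (-24 - p) = 50 - p)
(312*n(0) + k(-84))*(G(-61, z) + N(-107, 26)) = (312*(-5) + 112)*((50 - 1*(-61)) + (-65 + 26)) = (-1560 + 112)*((50 + 61) - 39) = -1448*(111 - 39) = -1448*72 = -104256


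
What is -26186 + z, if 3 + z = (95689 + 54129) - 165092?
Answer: -41463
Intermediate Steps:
z = -15277 (z = -3 + ((95689 + 54129) - 165092) = -3 + (149818 - 165092) = -3 - 15274 = -15277)
-26186 + z = -26186 - 15277 = -41463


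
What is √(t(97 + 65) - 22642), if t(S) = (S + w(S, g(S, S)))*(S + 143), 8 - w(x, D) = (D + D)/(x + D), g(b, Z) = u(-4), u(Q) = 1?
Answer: √775927922/163 ≈ 170.89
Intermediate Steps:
g(b, Z) = 1
w(x, D) = 8 - 2*D/(D + x) (w(x, D) = 8 - (D + D)/(x + D) = 8 - 2*D/(D + x))
t(S) = (143 + S)*(S + 2*(3 + 4*S)/(1 + S)) (t(S) = (S + 2*(3*1 + 4*S)/(1 + S))*(S + 143) = (S + 2*(3 + 4*S)/(1 + S))*(143 + S) = (143 + S)*(S + 2*(3 + 4*S)/(1 + S)))
√(t(97 + 65) - 22642) = √((858 + (97 + 65)³ + 152*(97 + 65)² + 1293*(97 + 65))/(1 + (97 + 65)) - 22642) = √((858 + 162³ + 152*162² + 1293*162)/(1 + 162) - 22642) = √((858 + 4251528 + 152*26244 + 209466)/163 - 22642) = √((858 + 4251528 + 3989088 + 209466)/163 - 22642) = √((1/163)*8450940 - 22642) = √(8450940/163 - 22642) = √(4760294/163) = √775927922/163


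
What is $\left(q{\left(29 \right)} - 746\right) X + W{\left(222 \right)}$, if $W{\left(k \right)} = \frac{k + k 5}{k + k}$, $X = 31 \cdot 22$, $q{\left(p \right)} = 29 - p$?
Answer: $-508769$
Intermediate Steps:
$X = 682$
$W{\left(k \right)} = 3$ ($W{\left(k \right)} = \frac{k + 5 k}{2 k} = 6 k \frac{1}{2 k} = 3$)
$\left(q{\left(29 \right)} - 746\right) X + W{\left(222 \right)} = \left(\left(29 - 29\right) - 746\right) 682 + 3 = \left(0 - 746\right) 682 + 3 = \left(-746\right) 682 + 3 = -508772 + 3 = -508769$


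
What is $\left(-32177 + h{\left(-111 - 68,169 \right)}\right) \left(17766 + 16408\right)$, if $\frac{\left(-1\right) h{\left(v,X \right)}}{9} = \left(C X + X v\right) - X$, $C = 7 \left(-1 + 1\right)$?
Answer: $8256540922$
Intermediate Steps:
$C = 0$ ($C = 7 \cdot 0 = 0$)
$h{\left(v,X \right)} = 9 X - 9 X v$ ($h{\left(v,X \right)} = - 9 \left(\left(0 X + X v\right) - X\right) = - 9 \left(\left(0 + X v\right) - X\right) = - 9 \left(X v - X\right) = - 9 \left(- X + X v\right) = 9 X - 9 X v$)
$\left(-32177 + h{\left(-111 - 68,169 \right)}\right) \left(17766 + 16408\right) = \left(-32177 + 9 \cdot 169 \left(1 - \left(-111 - 68\right)\right)\right) \left(17766 + 16408\right) = \left(-32177 + 9 \cdot 169 \left(1 - -179\right)\right) 34174 = \left(-32177 + 9 \cdot 169 \left(1 + 179\right)\right) 34174 = \left(-32177 + 9 \cdot 169 \cdot 180\right) 34174 = \left(-32177 + 273780\right) 34174 = 241603 \cdot 34174 = 8256540922$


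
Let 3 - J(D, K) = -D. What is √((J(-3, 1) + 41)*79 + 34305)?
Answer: 38*√26 ≈ 193.76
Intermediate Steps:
J(D, K) = 3 + D (J(D, K) = 3 - (-1)*D = 3 + D)
√((J(-3, 1) + 41)*79 + 34305) = √(((3 - 3) + 41)*79 + 34305) = √((0 + 41)*79 + 34305) = √(41*79 + 34305) = √(3239 + 34305) = √37544 = 38*√26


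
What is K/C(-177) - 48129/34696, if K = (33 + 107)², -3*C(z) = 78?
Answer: -340646477/451048 ≈ -755.23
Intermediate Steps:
C(z) = -26 (C(z) = -⅓*78 = -26)
K = 19600 (K = 140² = 19600)
K/C(-177) - 48129/34696 = 19600/(-26) - 48129/34696 = 19600*(-1/26) - 48129*1/34696 = -9800/13 - 48129/34696 = -340646477/451048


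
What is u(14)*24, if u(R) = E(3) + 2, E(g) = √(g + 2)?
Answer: 48 + 24*√5 ≈ 101.67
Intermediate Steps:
E(g) = √(2 + g)
u(R) = 2 + √5 (u(R) = √(2 + 3) + 2 = √5 + 2 = 2 + √5)
u(14)*24 = (2 + √5)*24 = 48 + 24*√5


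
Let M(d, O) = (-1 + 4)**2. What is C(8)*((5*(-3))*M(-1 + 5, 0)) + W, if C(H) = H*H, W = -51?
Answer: -8691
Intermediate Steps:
C(H) = H**2
M(d, O) = 9 (M(d, O) = 3**2 = 9)
C(8)*((5*(-3))*M(-1 + 5, 0)) + W = 8**2*((5*(-3))*9) - 51 = 64*(-15*9) - 51 = 64*(-135) - 51 = -8640 - 51 = -8691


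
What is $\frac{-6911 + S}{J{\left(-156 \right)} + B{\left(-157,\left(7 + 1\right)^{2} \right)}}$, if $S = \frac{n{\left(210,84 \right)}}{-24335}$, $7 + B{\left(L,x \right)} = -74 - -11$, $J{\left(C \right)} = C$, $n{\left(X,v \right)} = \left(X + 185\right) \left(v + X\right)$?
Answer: $\frac{33659063}{1099942} \approx 30.601$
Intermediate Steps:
$n{\left(X,v \right)} = \left(185 + X\right) \left(X + v\right)$
$B{\left(L,x \right)} = -70$ ($B{\left(L,x \right)} = -7 - 63 = -70$)
$S = - \frac{23226}{4867}$ ($S = \frac{210^{2} + 185 \cdot 210 + 185 \cdot 84 + 210 \cdot 84}{-24335} = \left(44100 + 38850 + 15540 + 17640\right) \left(- \frac{1}{24335}\right) = 116130 \left(- \frac{1}{24335}\right) = - \frac{23226}{4867} \approx -4.7721$)
$\frac{-6911 + S}{J{\left(-156 \right)} + B{\left(-157,\left(7 + 1\right)^{2} \right)}} = \frac{-6911 - \frac{23226}{4867}}{-156 - 70} = - \frac{33659063}{4867 \left(-226\right)} = \left(- \frac{33659063}{4867}\right) \left(- \frac{1}{226}\right) = \frac{33659063}{1099942}$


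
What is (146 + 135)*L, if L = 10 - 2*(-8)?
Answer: 7306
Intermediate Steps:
L = 26 (L = 10 + 16 = 26)
(146 + 135)*L = (146 + 135)*26 = 281*26 = 7306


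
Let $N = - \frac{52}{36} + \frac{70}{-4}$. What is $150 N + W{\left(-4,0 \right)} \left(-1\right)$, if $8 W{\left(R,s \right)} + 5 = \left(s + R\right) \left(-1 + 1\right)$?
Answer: $- \frac{68185}{24} \approx -2841.0$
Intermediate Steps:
$W{\left(R,s \right)} = - \frac{5}{8}$ ($W{\left(R,s \right)} = - \frac{5}{8} + \frac{\left(s + R\right) \left(-1 + 1\right)}{8} = - \frac{5}{8} + \frac{\left(R + s\right) 0}{8} = - \frac{5}{8} + \frac{1}{8} \cdot 0 = - \frac{5}{8} + 0 = - \frac{5}{8}$)
$N = - \frac{341}{18}$ ($N = \left(-52\right) \frac{1}{36} + 70 \left(- \frac{1}{4}\right) = - \frac{13}{9} - \frac{35}{2} = - \frac{341}{18} \approx -18.944$)
$150 N + W{\left(-4,0 \right)} \left(-1\right) = 150 \left(- \frac{341}{18}\right) - - \frac{5}{8} = - \frac{8525}{3} + \frac{5}{8} = - \frac{68185}{24}$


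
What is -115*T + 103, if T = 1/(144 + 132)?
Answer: 1231/12 ≈ 102.58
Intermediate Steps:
T = 1/276 ≈ 0.0036232
-115*T + 103 = -115*1/276 + 103 = -5/12 + 103 = 1231/12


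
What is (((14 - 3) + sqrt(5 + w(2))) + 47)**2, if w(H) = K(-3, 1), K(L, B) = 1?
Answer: (58 + sqrt(6))**2 ≈ 3654.1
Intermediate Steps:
w(H) = 1
(((14 - 3) + sqrt(5 + w(2))) + 47)**2 = (((14 - 3) + sqrt(5 + 1)) + 47)**2 = ((11 + sqrt(6)) + 47)**2 = (58 + sqrt(6))**2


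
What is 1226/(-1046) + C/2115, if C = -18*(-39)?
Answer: -103261/122905 ≈ -0.84017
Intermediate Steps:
C = 702
1226/(-1046) + C/2115 = 1226/(-1046) + 702/2115 = 1226*(-1/1046) + 702*(1/2115) = -613/523 + 78/235 = -103261/122905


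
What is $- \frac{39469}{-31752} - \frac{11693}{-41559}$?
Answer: $\frac{95788967}{62837208} \approx 1.5244$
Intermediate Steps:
$- \frac{39469}{-31752} - \frac{11693}{-41559} = \left(-39469\right) \left(- \frac{1}{31752}\right) - - \frac{11693}{41559} = \frac{39469}{31752} + \frac{11693}{41559} = \frac{95788967}{62837208}$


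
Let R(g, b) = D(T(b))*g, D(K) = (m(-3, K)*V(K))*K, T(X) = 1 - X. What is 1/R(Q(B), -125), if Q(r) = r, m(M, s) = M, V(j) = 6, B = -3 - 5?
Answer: 1/18144 ≈ 5.5115e-5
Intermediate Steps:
B = -8
D(K) = -18*K (D(K) = (-3*6)*K = -18*K)
R(g, b) = g*(-18 + 18*b) (R(g, b) = (-18*(1 - b))*g = (-18 + 18*b)*g = g*(-18 + 18*b))
1/R(Q(B), -125) = 1/(18*(-8)*(-1 - 125)) = 1/(18*(-8)*(-126)) = 1/18144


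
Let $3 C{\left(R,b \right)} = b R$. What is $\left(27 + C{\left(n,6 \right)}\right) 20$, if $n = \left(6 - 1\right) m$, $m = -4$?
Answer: $-260$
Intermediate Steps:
$n = -20$ ($n = \left(6 - 1\right) \left(-4\right) = 5 \left(-4\right) = -20$)
$C{\left(R,b \right)} = \frac{R b}{3}$ ($C{\left(R,b \right)} = \frac{b R}{3} = \frac{R b}{3}$)
$\left(27 + C{\left(n,6 \right)}\right) 20 = \left(27 + \frac{1}{3} \left(-20\right) 6\right) 20 = \left(27 - 40\right) 20 = \left(-13\right) 20 = -260$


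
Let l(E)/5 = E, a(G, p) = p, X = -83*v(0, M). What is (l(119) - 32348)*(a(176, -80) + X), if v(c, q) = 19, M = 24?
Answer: 52614721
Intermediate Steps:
X = -1577 (X = -83*19 = -1577)
l(E) = 5*E
(l(119) - 32348)*(a(176, -80) + X) = (5*119 - 32348)*(-80 - 1577) = (595 - 32348)*(-1657) = -31753*(-1657) = 52614721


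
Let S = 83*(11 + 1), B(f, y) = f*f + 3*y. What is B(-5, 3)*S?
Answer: 33864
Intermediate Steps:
B(f, y) = f² + 3*y
S = 996 (S = 83*12 = 996)
B(-5, 3)*S = ((-5)² + 3*3)*996 = (25 + 9)*996 = 34*996 = 33864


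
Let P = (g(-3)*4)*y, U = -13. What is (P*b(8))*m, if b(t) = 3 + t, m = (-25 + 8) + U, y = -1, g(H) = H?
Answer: -3960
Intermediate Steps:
m = -30 (m = (-25 + 8) - 13 = -17 - 13 = -30)
P = 12 (P = -3*4*(-1) = -12*(-1) = 12)
(P*b(8))*m = (12*(3 + 8))*(-30) = (12*11)*(-30) = 132*(-30) = -3960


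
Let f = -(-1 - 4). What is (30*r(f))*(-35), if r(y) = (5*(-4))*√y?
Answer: 21000*√5 ≈ 46957.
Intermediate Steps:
f = 5 (f = -1*(-5) = 5)
r(y) = -20*√y
(30*r(f))*(-35) = (30*(-20*√5))*(-35) = -600*√5*(-35) = 21000*√5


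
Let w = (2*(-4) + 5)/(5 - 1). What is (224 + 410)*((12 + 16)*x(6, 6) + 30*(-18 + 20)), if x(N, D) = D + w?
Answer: 131238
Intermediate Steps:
w = -¾ (w = (-8 + 5)/4 = -3*¼ = -¾ ≈ -0.75000)
x(N, D) = -¾ + D (x(N, D) = D - ¾ = -¾ + D)
(224 + 410)*((12 + 16)*x(6, 6) + 30*(-18 + 20)) = (224 + 410)*((12 + 16)*(-¾ + 6) + 30*(-18 + 20)) = 634*(28*(21/4) + 30*2) = 634*(147 + 60) = 634*207 = 131238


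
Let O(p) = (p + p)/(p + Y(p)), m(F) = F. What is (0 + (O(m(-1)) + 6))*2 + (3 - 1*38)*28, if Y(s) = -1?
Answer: -966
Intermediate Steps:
O(p) = 2*p/(-1 + p) (O(p) = (p + p)/(p - 1) = (2*p)/(-1 + p) = 2*p/(-1 + p))
(0 + (O(m(-1)) + 6))*2 + (3 - 1*38)*28 = (0 + (2*(-1)/(-1 - 1) + 6))*2 + (3 - 1*38)*28 = (0 + (2*(-1)/(-2) + 6))*2 + (3 - 38)*28 = (0 + (2*(-1)*(-½) + 6))*2 - 35*28 = (0 + (1 + 6))*2 - 980 = (0 + 7)*2 - 980 = 7*2 - 980 = 14 - 980 = -966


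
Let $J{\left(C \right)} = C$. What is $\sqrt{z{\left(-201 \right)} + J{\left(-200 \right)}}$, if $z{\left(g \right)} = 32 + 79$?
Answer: $i \sqrt{89} \approx 9.434 i$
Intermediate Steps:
$z{\left(g \right)} = 111$
$\sqrt{z{\left(-201 \right)} + J{\left(-200 \right)}} = \sqrt{111 - 200} = \sqrt{-89} = i \sqrt{89}$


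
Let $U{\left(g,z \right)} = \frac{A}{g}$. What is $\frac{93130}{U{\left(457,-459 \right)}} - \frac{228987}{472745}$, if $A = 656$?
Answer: $\frac{10060035404989}{155060360} \approx 64878.0$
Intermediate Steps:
$U{\left(g,z \right)} = \frac{656}{g}$
$\frac{93130}{U{\left(457,-459 \right)}} - \frac{228987}{472745} = \frac{93130}{656 \cdot \frac{1}{457}} - \frac{228987}{472745} = \frac{93130}{\frac{656}{457}} - \frac{228987}{472745} = 93130 \cdot \frac{457}{656} - \frac{228987}{472745} = \frac{21280205}{328} - \frac{228987}{472745} = \frac{10060035404989}{155060360}$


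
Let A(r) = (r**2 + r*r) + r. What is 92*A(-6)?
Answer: 6072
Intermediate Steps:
A(r) = r + 2*r**2 (A(r) = (r**2 + r**2) + r = 2*r**2 + r = r + 2*r**2)
92*A(-6) = 92*(-6*(1 + 2*(-6))) = 92*(-6*(1 - 12)) = 92*(-6*(-11)) = 92*66 = 6072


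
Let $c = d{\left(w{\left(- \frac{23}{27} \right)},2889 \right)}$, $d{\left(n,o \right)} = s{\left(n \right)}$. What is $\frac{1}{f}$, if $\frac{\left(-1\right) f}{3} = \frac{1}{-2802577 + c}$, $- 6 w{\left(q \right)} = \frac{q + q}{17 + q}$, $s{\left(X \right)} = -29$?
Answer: $934202$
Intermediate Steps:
$w{\left(q \right)} = - \frac{q}{3 \left(17 + q\right)}$ ($w{\left(q \right)} = - \frac{\left(q + q\right) \frac{1}{17 + q}}{6} = - \frac{2 q \frac{1}{17 + q}}{6} = - \frac{q}{3 \left(17 + q\right)}$)
$d{\left(n,o \right)} = -29$
$c = -29$
$f = \frac{1}{934202}$ ($f = - \frac{3}{-2802577 - 29} = - \frac{3}{-2802606} = \left(-3\right) \left(- \frac{1}{2802606}\right) = \frac{1}{934202} \approx 1.0704 \cdot 10^{-6}$)
$\frac{1}{f} = \frac{1}{\frac{1}{934202}} = 934202$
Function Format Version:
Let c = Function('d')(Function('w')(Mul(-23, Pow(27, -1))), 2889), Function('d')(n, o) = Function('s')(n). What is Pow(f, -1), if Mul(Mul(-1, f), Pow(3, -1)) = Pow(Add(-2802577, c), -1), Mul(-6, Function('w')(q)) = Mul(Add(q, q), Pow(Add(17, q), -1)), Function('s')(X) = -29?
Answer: 934202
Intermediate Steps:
Function('w')(q) = Mul(Rational(-1, 3), q, Pow(Add(17, q), -1)) (Function('w')(q) = Mul(Rational(-1, 6), Mul(Add(q, q), Pow(Add(17, q), -1))) = Mul(Rational(-1, 6), Mul(Mul(2, q), Pow(Add(17, q), -1))) = Mul(Rational(-1, 6), Mul(2, q, Pow(Add(17, q), -1))) = Mul(Rational(-1, 3), q, Pow(Add(17, q), -1)))
Function('d')(n, o) = -29
c = -29
f = Rational(1, 934202) (f = Mul(-3, Pow(Add(-2802577, -29), -1)) = Mul(-3, Pow(-2802606, -1)) = Mul(-3, Rational(-1, 2802606)) = Rational(1, 934202) ≈ 1.0704e-6)
Pow(f, -1) = Pow(Rational(1, 934202), -1) = 934202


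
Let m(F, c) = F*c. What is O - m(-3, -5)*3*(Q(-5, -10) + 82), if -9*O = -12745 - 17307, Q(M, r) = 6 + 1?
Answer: -5993/9 ≈ -665.89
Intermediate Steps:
Q(M, r) = 7
O = 30052/9 (O = -(-12745 - 17307)/9 = -1/9*(-30052) = 30052/9 ≈ 3339.1)
O - m(-3, -5)*3*(Q(-5, -10) + 82) = 30052/9 - -3*(-5)*3*(7 + 82) = 30052/9 - 15*3*89 = 30052/9 - 45*89 = 30052/9 - 1*4005 = 30052/9 - 4005 = -5993/9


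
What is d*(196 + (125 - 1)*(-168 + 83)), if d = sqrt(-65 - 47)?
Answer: -41376*I*sqrt(7) ≈ -1.0947e+5*I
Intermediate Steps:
d = 4*I*sqrt(7) (d = sqrt(-112) = 4*I*sqrt(7) ≈ 10.583*I)
d*(196 + (125 - 1)*(-168 + 83)) = (4*I*sqrt(7))*(196 + (125 - 1)*(-168 + 83)) = (4*I*sqrt(7))*(196 + 124*(-85)) = (4*I*sqrt(7))*(196 - 10540) = (4*I*sqrt(7))*(-10344) = -41376*I*sqrt(7)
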